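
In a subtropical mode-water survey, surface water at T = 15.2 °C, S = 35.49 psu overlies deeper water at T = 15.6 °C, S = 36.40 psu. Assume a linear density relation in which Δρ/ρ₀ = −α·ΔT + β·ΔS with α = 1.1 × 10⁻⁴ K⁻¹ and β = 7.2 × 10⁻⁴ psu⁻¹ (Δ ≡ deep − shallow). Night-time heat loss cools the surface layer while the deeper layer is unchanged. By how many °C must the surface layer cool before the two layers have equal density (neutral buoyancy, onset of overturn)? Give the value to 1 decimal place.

5.6 °C

Neutral buoyancy requires Δρ = 0, i.e. −α(T_deep − T_surf′) + β(S_deep − S_surf) = 0.
T_surf′ = T_deep − (β/α)·ΔS = 15.6 − (7.2 × 10⁻⁴/1.1 × 10⁻⁴)·(+0.91) = 9.644 °C.
Cooling required: 15.2 − (9.644) = 5.556 °C.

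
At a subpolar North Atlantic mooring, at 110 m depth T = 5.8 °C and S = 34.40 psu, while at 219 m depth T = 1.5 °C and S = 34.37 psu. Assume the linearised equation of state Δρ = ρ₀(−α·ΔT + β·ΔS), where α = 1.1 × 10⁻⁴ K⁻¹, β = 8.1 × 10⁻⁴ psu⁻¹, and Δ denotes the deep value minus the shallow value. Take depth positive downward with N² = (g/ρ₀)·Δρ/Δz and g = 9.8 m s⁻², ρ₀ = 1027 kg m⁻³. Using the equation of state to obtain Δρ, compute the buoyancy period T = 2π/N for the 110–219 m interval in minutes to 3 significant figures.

16.5 min

ΔT = -4.3 K, ΔS = -0.03 psu (deep − shallow).
Δρ/ρ₀ = −αΔT + βΔS = 4.73 × 10⁻⁴ − 2.43 × 10⁻⁵ = 4.487 × 10⁻⁴, so Δρ ≈ 0.4608 kg m⁻³.
N² = (g/ρ₀)·Δρ/Δz = g·(Δρ/ρ₀)/Δz = 9.8 × 4.487 × 10⁻⁴ / 109 = 4.0342 × 10⁻⁵ s⁻².
N = √(4.0342 × 10⁻⁵) = 6.3515 × 10⁻³ rad s⁻¹ → T = 2π/N = 989.24 s = 16.487 min ≈ 16.5 min.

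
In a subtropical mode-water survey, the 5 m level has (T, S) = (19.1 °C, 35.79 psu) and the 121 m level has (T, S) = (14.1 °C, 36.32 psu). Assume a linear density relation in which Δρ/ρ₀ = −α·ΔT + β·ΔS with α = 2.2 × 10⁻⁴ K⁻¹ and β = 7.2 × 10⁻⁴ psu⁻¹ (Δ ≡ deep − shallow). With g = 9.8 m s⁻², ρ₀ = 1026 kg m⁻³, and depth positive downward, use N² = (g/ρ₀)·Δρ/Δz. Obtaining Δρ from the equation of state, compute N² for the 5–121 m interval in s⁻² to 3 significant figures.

1.25 × 10⁻⁴ s⁻²

ΔT = -5.0 K, ΔS = +0.53 psu (deep − shallow).
Δρ/ρ₀ = −αΔT + βΔS = 1.10 × 10⁻³ + 3.816 × 10⁻⁴ = 1.4816 × 10⁻³, so Δρ ≈ 1.520 kg m⁻³.
N² = (g/ρ₀)·Δρ/Δz = g·(Δρ/ρ₀)/Δz = 9.8 × 1.4816 × 10⁻³ / 116 = 1.2517 × 10⁻⁴ s⁻² ≈ 1.25 × 10⁻⁴ s⁻².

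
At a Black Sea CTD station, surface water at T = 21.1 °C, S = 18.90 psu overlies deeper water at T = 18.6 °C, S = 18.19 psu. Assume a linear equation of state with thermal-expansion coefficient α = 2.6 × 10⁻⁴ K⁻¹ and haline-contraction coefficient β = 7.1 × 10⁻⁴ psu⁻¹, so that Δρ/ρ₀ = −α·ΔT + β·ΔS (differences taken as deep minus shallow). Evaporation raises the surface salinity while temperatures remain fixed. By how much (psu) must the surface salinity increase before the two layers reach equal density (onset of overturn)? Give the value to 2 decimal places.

Neutral buoyancy requires −α(T_deep − T_surf) + β(S_deep − S_surf′) = 0.
S_surf′ = S_deep − (α/β)·ΔT = 18.19 − (2.6 × 10⁻⁴/7.1 × 10⁻⁴)·(-2.5) = 19.1055 psu.
Increase required: 19.1055 − 18.90 = 0.2055 psu.

0.21 psu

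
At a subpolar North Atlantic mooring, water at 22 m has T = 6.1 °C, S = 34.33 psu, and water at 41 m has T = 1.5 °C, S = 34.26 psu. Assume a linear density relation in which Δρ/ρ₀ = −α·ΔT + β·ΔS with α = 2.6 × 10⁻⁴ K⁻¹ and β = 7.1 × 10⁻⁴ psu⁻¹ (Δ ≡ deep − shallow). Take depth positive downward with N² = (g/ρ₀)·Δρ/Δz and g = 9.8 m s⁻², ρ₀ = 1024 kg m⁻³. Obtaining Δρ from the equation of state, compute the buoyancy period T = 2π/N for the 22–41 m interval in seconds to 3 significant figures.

ΔT = -4.6 K, ΔS = -0.07 psu (deep − shallow).
Δρ/ρ₀ = −αΔT + βΔS = 1.196 × 10⁻³ − 4.97 × 10⁻⁵ = 1.1463 × 10⁻³, so Δρ ≈ 1.174 kg m⁻³.
N² = (g/ρ₀)·Δρ/Δz = g·(Δρ/ρ₀)/Δz = 9.8 × 1.1463 × 10⁻³ / 19 = 5.9125 × 10⁻⁴ s⁻².
N = √(5.9125 × 10⁻⁴) = 0.024316 rad s⁻¹ → T = 2π/N = 258.40 s ≈ 258 s.

258 s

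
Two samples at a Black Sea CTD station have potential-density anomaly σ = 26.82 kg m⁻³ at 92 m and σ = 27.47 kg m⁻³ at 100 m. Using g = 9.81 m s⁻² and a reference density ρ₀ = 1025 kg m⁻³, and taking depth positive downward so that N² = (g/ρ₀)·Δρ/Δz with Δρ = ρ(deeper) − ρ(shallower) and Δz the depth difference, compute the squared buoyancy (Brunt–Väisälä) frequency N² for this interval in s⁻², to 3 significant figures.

7.78 × 10⁻⁴ s⁻²

Δρ = 1027.47 − 1026.82 = 0.65 kg m⁻³ over Δz = 100 − 92 = 8 m.
N² = (9.81/1025) × (0.65/8) = 7.7762 × 10⁻⁴ s⁻² ≈ 7.78 × 10⁻⁴ s⁻².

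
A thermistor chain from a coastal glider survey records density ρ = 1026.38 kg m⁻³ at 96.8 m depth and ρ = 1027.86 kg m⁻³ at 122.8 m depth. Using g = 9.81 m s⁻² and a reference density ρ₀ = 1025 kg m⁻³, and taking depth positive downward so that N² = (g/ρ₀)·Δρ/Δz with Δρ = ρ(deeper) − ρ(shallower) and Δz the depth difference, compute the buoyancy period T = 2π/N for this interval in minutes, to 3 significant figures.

Δρ = 1027.86 − 1026.38 = 1.48 kg m⁻³ over Δz = 122.8 − 96.8 = 26 m.
N² = (9.81/1025) × (1.48/26) = 5.4480 × 10⁻⁴ s⁻².
N = √(5.4480 × 10⁻⁴) = 0.023341 rad s⁻¹, so T = 2π/N = 269.19 s = 4.4865 min ≈ 4.49 min.
Since Δρ > 0 the layer is stably stratified.

4.49 min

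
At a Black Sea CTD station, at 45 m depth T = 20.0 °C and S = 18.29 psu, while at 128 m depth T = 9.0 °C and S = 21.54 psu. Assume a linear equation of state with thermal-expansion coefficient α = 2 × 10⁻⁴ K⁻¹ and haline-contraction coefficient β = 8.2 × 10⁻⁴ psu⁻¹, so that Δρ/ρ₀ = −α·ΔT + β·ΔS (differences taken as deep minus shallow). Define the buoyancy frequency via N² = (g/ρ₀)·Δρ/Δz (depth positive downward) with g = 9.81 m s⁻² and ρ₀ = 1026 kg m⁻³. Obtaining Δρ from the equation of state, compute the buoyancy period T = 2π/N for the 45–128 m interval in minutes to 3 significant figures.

ΔT = -11.0 K, ΔS = +3.25 psu (deep − shallow).
Δρ/ρ₀ = −αΔT + βΔS = 2.20 × 10⁻³ + 2.665 × 10⁻³ = 4.865 × 10⁻³, so Δρ ≈ 4.991 kg m⁻³.
N² = (g/ρ₀)·Δρ/Δz = g·(Δρ/ρ₀)/Δz = 9.81 × 4.865 × 10⁻³ / 83 = 5.7501 × 10⁻⁴ s⁻².
N = √(5.7501 × 10⁻⁴) = 0.023979 rad s⁻¹ → T = 2π/N = 262.03 s = 4.3672 min ≈ 4.37 min.

4.37 min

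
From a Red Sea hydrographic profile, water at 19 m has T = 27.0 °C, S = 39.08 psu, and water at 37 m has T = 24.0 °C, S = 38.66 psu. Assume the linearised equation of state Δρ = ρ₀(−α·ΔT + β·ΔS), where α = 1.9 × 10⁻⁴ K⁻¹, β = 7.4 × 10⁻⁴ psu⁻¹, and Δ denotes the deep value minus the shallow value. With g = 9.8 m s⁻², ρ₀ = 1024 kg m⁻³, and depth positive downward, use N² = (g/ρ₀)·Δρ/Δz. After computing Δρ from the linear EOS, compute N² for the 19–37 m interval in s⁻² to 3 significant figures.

ΔT = -3.0 K, ΔS = -0.42 psu (deep − shallow).
Δρ/ρ₀ = −αΔT + βΔS = 5.70 × 10⁻⁴ − 3.108 × 10⁻⁴ = 2.592 × 10⁻⁴, so Δρ ≈ 0.2654 kg m⁻³.
N² = (g/ρ₀)·Δρ/Δz = g·(Δρ/ρ₀)/Δz = 9.8 × 2.592 × 10⁻⁴ / 18 = 1.4112 × 10⁻⁴ s⁻² ≈ 1.41 × 10⁻⁴ s⁻².

1.41 × 10⁻⁴ s⁻²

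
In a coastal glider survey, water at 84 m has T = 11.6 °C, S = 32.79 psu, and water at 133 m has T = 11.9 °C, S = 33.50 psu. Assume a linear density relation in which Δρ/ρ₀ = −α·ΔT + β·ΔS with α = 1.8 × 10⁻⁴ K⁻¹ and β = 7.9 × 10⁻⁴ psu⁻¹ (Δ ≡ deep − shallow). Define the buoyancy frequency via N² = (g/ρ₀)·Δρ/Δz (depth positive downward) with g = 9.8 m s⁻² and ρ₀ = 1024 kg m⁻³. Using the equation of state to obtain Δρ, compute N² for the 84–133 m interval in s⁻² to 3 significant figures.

ΔT = +0.3 K, ΔS = +0.71 psu (deep − shallow).
Δρ/ρ₀ = −αΔT + βΔS = -5.40 × 10⁻⁵ + 5.609 × 10⁻⁴ = 5.069 × 10⁻⁴, so Δρ ≈ 0.5191 kg m⁻³.
N² = (g/ρ₀)·Δρ/Δz = g·(Δρ/ρ₀)/Δz = 9.8 × 5.069 × 10⁻⁴ / 49 = 1.0138 × 10⁻⁴ s⁻² ≈ 1.01 × 10⁻⁴ s⁻².

1.01 × 10⁻⁴ s⁻²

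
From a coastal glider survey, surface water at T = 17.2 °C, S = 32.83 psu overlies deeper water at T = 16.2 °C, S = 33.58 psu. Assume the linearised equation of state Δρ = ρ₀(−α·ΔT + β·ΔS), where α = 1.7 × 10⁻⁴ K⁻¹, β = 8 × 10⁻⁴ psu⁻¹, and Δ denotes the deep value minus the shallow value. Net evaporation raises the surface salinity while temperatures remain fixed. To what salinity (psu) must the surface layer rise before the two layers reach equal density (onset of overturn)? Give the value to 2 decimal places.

Neutral buoyancy requires −α(T_deep − T_surf) + β(S_deep − S_surf′) = 0.
S_surf′ = S_deep − (α/β)·ΔT = 33.58 − (1.7 × 10⁻⁴/8 × 10⁻⁴)·(-1.0) = 33.7925 psu.
Increase required: 33.7925 − 32.83 = 0.9625 psu.

33.79 psu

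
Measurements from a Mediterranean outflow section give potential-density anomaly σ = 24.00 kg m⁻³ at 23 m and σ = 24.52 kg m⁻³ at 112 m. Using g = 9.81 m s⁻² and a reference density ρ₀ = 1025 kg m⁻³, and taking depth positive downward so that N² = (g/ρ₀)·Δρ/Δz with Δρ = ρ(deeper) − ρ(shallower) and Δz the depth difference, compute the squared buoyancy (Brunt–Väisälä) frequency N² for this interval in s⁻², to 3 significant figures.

5.59 × 10⁻⁵ s⁻²

Δρ = 1024.52 − 1024.00 = 0.52 kg m⁻³ over Δz = 112 − 23 = 89 m.
N² = (9.81/1025) × (0.52/89) = 5.5919 × 10⁻⁵ s⁻² ≈ 5.59 × 10⁻⁵ s⁻².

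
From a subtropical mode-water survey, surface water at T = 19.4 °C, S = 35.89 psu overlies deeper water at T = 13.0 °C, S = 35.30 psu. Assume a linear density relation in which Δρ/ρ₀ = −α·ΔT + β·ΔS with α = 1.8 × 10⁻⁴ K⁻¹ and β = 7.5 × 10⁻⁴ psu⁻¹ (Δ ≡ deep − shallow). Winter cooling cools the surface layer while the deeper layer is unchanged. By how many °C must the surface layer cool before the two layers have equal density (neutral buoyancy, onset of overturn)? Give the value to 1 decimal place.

Neutral buoyancy requires Δρ = 0, i.e. −α(T_deep − T_surf′) + β(S_deep − S_surf) = 0.
T_surf′ = T_deep − (β/α)·ΔS = 13.0 − (7.5 × 10⁻⁴/1.8 × 10⁻⁴)·(-0.59) = 15.458 °C.
Cooling required: 19.4 − (15.458) = 3.942 °C.

3.9 °C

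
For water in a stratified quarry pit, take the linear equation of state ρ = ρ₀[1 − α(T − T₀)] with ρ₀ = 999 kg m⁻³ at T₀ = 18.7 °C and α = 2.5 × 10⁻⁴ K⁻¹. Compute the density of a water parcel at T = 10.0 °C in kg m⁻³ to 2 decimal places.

1001.17 kg m⁻³

T − T₀ = -8.7 K.
Bracket = 1 − α·(-8.7) = 1 + (2.175 × 10⁻³) = 1.0021750.
ρ = 999 × 1.0021750 = 1001.17 kg m⁻³.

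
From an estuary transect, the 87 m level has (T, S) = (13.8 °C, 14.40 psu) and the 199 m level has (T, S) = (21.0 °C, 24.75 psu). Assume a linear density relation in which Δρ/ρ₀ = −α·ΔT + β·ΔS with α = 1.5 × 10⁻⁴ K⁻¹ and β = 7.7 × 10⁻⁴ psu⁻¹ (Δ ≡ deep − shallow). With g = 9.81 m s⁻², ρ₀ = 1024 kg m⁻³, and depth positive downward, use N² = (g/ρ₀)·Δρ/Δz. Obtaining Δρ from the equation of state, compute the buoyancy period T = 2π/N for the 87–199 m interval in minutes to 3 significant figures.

ΔT = +7.2 K, ΔS = +10.35 psu (deep − shallow).
Δρ/ρ₀ = −αΔT + βΔS = -1.08 × 10⁻³ + 7.9695 × 10⁻³ = 6.8895 × 10⁻³, so Δρ ≈ 7.055 kg m⁻³.
N² = (g/ρ₀)·Δρ/Δz = g·(Δρ/ρ₀)/Δz = 9.81 × 6.8895 × 10⁻³ / 112 = 6.0345 × 10⁻⁴ s⁻².
N = √(6.0345 × 10⁻⁴) = 0.024565 rad s⁻¹ → T = 2π/N = 255.78 s = 4.2630 min ≈ 4.26 min.

4.26 min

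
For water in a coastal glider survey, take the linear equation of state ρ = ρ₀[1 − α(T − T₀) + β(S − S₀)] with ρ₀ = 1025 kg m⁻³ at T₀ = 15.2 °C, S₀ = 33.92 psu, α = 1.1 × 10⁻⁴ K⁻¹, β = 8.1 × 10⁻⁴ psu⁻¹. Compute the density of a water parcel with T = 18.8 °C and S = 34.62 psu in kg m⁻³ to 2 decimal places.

1025.18 kg m⁻³

T − T₀ = +3.6 K, S − S₀ = +0.70 psu.
Bracket = 1 − α·(+3.6) + β·(+0.70) = 1 + (1.71 × 10⁻⁴) = 1.0001710.
ρ = 1025 × 1.0001710 = 1025.18 kg m⁻³.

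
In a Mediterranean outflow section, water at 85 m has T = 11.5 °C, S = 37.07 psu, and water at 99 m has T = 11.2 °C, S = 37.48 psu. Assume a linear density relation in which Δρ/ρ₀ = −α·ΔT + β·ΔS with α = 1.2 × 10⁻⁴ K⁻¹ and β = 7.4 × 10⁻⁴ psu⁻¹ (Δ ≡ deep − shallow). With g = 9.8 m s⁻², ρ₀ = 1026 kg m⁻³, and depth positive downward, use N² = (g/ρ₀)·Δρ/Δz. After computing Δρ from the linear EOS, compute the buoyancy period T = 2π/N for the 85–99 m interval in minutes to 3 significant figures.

6.79 min

ΔT = -0.3 K, ΔS = +0.41 psu (deep − shallow).
Δρ/ρ₀ = −αΔT + βΔS = 3.60 × 10⁻⁵ + 3.034 × 10⁻⁴ = 3.394 × 10⁻⁴, so Δρ ≈ 0.3482 kg m⁻³.
N² = (g/ρ₀)·Δρ/Δz = g·(Δρ/ρ₀)/Δz = 9.8 × 3.394 × 10⁻⁴ / 14 = 2.3758 × 10⁻⁴ s⁻².
N = √(2.3758 × 10⁻⁴) = 0.015414 rad s⁻¹ → T = 2π/N = 407.63 s = 6.7938 min ≈ 6.79 min.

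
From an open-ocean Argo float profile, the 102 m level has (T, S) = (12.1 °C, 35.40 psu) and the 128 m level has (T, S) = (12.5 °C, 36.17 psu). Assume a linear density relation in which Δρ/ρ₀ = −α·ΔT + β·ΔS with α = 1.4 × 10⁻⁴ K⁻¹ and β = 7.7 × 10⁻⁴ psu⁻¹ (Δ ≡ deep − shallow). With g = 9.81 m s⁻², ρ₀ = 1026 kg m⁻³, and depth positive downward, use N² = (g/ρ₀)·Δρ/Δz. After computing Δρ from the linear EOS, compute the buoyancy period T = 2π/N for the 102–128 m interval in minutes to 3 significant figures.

ΔT = +0.4 K, ΔS = +0.77 psu (deep − shallow).
Δρ/ρ₀ = −αΔT + βΔS = -5.60 × 10⁻⁵ + 5.929 × 10⁻⁴ = 5.369 × 10⁻⁴, so Δρ ≈ 0.5509 kg m⁻³.
N² = (g/ρ₀)·Δρ/Δz = g·(Δρ/ρ₀)/Δz = 9.81 × 5.369 × 10⁻⁴ / 26 = 2.0258 × 10⁻⁴ s⁻².
N = √(2.0258 × 10⁻⁴) = 0.014233 rad s⁻¹ → T = 2π/N = 441.45 s = 7.3575 min ≈ 7.36 min.

7.36 min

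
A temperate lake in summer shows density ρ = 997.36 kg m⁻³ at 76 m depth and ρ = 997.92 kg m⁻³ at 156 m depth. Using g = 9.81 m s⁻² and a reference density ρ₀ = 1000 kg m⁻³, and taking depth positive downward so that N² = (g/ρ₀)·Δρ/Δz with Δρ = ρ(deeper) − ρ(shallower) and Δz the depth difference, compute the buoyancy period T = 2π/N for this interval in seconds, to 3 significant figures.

758 s

Δρ = 997.92 − 997.36 = 0.56 kg m⁻³ over Δz = 156 − 76 = 80 m.
N² = (9.81/1000) × (0.56/80) = 6.8670 × 10⁻⁵ s⁻².
N = √(6.8670 × 10⁻⁵) = 8.2867 × 10⁻³ rad s⁻¹, so T = 2π/N = 758.23 s ≈ 758 s.
Since Δρ > 0 the layer is stably stratified.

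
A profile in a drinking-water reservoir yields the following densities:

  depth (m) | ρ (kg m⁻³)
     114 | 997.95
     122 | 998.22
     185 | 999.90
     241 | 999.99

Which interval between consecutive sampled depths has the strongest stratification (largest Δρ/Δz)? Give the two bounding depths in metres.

114–122 m

Compute the density gradient over each adjacent pair:
  114–122 m: Δρ/Δz = 0.27/8 = 0.034 kg m⁻⁴
  122–185 m: Δρ/Δz = 1.68/63 = 0.027 kg m⁻⁴
  185–241 m: Δρ/Δz = 0.09/56 = 1.6 × 10⁻³ kg m⁻⁴
The largest gradient is in the 114–122 m interval — the pycnocline.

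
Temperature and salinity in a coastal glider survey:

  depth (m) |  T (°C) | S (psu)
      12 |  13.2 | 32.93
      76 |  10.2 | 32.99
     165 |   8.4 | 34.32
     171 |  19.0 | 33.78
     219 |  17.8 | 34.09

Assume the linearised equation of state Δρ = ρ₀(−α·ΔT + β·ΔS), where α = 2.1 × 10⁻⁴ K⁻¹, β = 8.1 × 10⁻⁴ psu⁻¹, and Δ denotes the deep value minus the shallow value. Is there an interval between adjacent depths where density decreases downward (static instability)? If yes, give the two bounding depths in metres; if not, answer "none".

165–171 m

Evaluate Δρ/ρ₀ = −αΔT + βΔS across each adjacent pair:
  12–76 m: −αΔT+βΔS = −(2.1 × 10⁻⁴)(-3.0)+(8.1 × 10⁻⁴)(+0.06) = 6.8 × 10⁻⁴ → stable
  76–165 m: −αΔT+βΔS = −(2.1 × 10⁻⁴)(-1.8)+(8.1 × 10⁻⁴)(+1.33) = 1.5 × 10⁻³ → stable
  165–171 m: −αΔT+βΔS = −(2.1 × 10⁻⁴)(+10.6)+(8.1 × 10⁻⁴)(-0.54) = -2.7 × 10⁻³ → UNSTABLE
  171–219 m: −αΔT+βΔS = −(2.1 × 10⁻⁴)(-1.2)+(8.1 × 10⁻⁴)(+0.31) = 5.0 × 10⁻⁴ → stable
The 165–171 m interval has Δρ < 0: lighter water underlies denser water.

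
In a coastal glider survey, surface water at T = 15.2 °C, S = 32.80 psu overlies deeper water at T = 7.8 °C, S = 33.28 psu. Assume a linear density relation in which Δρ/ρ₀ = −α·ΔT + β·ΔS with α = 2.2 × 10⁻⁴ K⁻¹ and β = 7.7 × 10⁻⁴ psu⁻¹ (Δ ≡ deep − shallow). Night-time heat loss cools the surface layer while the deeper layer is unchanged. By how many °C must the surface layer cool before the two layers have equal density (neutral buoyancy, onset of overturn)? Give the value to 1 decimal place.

9.1 °C

Neutral buoyancy requires Δρ = 0, i.e. −α(T_deep − T_surf′) + β(S_deep − S_surf) = 0.
T_surf′ = T_deep − (β/α)·ΔS = 7.8 − (7.7 × 10⁻⁴/2.2 × 10⁻⁴)·(+0.48) = 6.120 °C.
Cooling required: 15.2 − (6.120) = 9.080 °C.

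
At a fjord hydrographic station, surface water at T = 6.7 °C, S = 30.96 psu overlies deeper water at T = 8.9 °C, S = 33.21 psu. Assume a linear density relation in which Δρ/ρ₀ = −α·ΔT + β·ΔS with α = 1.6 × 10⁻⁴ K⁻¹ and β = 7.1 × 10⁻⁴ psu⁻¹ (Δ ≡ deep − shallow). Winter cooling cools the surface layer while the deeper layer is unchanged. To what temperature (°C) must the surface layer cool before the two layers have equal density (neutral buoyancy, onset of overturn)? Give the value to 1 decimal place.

-1.1 °C

Neutral buoyancy requires Δρ = 0, i.e. −α(T_deep − T_surf′) + β(S_deep − S_surf) = 0.
T_surf′ = T_deep − (β/α)·ΔS = 8.9 − (7.1 × 10⁻⁴/1.6 × 10⁻⁴)·(+2.25) = -1.084 °C.
Cooling required: 6.7 − (-1.084) = 7.784 °C.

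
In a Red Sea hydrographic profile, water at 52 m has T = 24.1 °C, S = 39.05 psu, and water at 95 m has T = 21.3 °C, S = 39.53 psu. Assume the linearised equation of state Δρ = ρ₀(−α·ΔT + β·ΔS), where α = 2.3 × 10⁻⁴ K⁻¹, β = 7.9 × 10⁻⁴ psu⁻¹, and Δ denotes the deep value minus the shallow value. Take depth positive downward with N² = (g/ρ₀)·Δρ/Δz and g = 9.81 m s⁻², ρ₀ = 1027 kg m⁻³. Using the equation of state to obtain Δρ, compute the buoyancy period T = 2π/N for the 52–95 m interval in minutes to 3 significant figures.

ΔT = -2.8 K, ΔS = +0.48 psu (deep − shallow).
Δρ/ρ₀ = −αΔT + βΔS = 6.44 × 10⁻⁴ + 3.792 × 10⁻⁴ = 1.0232 × 10⁻³, so Δρ ≈ 1.051 kg m⁻³.
N² = (g/ρ₀)·Δρ/Δz = g·(Δρ/ρ₀)/Δz = 9.81 × 1.0232 × 10⁻³ / 43 = 2.3343 × 10⁻⁴ s⁻².
N = √(2.3343 × 10⁻⁴) = 0.015278 rad s⁻¹ → T = 2π/N = 411.26 s = 6.8543 min ≈ 6.85 min.

6.85 min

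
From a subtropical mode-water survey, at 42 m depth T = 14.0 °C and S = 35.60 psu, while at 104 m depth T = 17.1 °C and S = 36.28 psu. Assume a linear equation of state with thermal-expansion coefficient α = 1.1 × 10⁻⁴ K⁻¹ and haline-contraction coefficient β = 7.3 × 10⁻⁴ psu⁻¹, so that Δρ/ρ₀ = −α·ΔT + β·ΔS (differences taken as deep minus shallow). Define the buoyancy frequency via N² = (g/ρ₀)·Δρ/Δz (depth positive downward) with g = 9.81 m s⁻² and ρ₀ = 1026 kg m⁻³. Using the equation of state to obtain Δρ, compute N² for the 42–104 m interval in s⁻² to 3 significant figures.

2.46 × 10⁻⁵ s⁻²

ΔT = +3.1 K, ΔS = +0.68 psu (deep − shallow).
Δρ/ρ₀ = −αΔT + βΔS = -3.41 × 10⁻⁴ + 4.964 × 10⁻⁴ = 1.554 × 10⁻⁴, so Δρ ≈ 0.1594 kg m⁻³.
N² = (g/ρ₀)·Δρ/Δz = g·(Δρ/ρ₀)/Δz = 9.81 × 1.554 × 10⁻⁴ / 62 = 2.4588 × 10⁻⁵ s⁻² ≈ 2.46 × 10⁻⁵ s⁻².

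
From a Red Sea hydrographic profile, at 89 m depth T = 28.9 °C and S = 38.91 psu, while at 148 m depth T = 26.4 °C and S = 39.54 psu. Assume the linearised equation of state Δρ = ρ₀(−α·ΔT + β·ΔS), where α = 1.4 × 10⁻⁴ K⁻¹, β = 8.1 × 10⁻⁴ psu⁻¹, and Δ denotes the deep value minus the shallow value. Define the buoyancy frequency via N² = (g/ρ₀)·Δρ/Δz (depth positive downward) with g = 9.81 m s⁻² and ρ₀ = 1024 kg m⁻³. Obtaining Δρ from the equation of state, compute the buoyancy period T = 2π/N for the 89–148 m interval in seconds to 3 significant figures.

ΔT = -2.5 K, ΔS = +0.63 psu (deep − shallow).
Δρ/ρ₀ = −αΔT + βΔS = 3.50 × 10⁻⁴ + 5.103 × 10⁻⁴ = 8.603 × 10⁻⁴, so Δρ ≈ 0.8809 kg m⁻³.
N² = (g/ρ₀)·Δρ/Δz = g·(Δρ/ρ₀)/Δz = 9.81 × 8.603 × 10⁻⁴ / 59 = 1.4304 × 10⁻⁴ s⁻².
N = √(1.4304 × 10⁻⁴) = 0.011960 rad s⁻¹ → T = 2π/N = 525.35 s ≈ 525 s.

525 s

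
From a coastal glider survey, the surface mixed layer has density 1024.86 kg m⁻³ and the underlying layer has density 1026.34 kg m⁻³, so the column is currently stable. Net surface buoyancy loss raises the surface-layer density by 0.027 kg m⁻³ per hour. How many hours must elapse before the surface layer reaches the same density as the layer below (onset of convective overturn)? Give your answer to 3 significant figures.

54.8 hours

Density deficit of the surface layer: 1026.34 − 1024.86 = 1.48 kg m⁻³.
Required change = 1.48 / 0.027 = 54.8 hours.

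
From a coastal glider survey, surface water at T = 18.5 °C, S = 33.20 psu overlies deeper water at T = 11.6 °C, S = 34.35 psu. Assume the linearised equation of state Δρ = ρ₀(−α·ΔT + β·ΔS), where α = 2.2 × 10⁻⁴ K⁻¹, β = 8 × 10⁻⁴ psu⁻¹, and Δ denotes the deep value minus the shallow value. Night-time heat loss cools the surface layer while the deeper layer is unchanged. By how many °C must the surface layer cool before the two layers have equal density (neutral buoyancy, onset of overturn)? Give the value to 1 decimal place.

Neutral buoyancy requires Δρ = 0, i.e. −α(T_deep − T_surf′) + β(S_deep − S_surf) = 0.
T_surf′ = T_deep − (β/α)·ΔS = 11.6 − (8 × 10⁻⁴/2.2 × 10⁻⁴)·(+1.15) = 7.418 °C.
Cooling required: 18.5 − (7.418) = 11.082 °C.

11.1 °C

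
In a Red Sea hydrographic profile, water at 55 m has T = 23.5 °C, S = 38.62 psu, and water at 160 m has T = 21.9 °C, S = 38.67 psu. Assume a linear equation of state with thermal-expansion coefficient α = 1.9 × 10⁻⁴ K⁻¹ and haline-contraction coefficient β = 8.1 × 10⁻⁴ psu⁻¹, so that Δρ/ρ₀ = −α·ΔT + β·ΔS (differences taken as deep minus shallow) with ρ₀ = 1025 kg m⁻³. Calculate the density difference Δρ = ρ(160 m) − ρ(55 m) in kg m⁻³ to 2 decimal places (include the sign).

+0.35 kg m⁻³

ΔT = -1.6 K, ΔS = +0.05 psu (deep − shallow).
Δρ/ρ₀ = −(1.9 × 10⁻⁴)(-1.6) + (8.1 × 10⁻⁴)(+0.05) = 3.445 × 10⁻⁴.
Δρ = 1025 × (3.445 × 10⁻⁴) = +0.35 kg m⁻³.
Positive Δρ: denser below, stable.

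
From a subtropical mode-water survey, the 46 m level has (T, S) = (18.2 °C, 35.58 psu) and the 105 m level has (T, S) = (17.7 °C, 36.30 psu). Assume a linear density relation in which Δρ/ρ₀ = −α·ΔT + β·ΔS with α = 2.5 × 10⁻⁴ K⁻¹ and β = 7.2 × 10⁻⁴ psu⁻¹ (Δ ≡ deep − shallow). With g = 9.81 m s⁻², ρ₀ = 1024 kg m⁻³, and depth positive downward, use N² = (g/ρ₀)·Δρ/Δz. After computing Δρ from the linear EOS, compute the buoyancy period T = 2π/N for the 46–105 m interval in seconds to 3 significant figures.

607 s

ΔT = -0.5 K, ΔS = +0.72 psu (deep − shallow).
Δρ/ρ₀ = −αΔT + βΔS = 1.25 × 10⁻⁴ + 5.184 × 10⁻⁴ = 6.434 × 10⁻⁴, so Δρ ≈ 0.6588 kg m⁻³.
N² = (g/ρ₀)·Δρ/Δz = g·(Δρ/ρ₀)/Δz = 9.81 × 6.434 × 10⁻⁴ / 59 = 1.0698 × 10⁻⁴ s⁻².
N = √(1.0698 × 10⁻⁴) = 0.010343 rad s⁻¹ → T = 2π/N = 607.48 s ≈ 607 s.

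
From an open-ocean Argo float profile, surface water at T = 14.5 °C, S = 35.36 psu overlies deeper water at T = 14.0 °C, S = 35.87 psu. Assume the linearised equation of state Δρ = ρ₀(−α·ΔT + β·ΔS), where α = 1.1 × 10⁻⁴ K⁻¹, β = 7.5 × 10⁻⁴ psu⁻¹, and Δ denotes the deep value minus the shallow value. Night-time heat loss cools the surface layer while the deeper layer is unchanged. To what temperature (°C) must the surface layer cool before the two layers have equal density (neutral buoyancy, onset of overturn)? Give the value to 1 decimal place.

Neutral buoyancy requires Δρ = 0, i.e. −α(T_deep − T_surf′) + β(S_deep − S_surf) = 0.
T_surf′ = T_deep − (β/α)·ΔS = 14.0 − (7.5 × 10⁻⁴/1.1 × 10⁻⁴)·(+0.51) = 10.523 °C.
Cooling required: 14.5 − (10.523) = 3.977 °C.

10.5 °C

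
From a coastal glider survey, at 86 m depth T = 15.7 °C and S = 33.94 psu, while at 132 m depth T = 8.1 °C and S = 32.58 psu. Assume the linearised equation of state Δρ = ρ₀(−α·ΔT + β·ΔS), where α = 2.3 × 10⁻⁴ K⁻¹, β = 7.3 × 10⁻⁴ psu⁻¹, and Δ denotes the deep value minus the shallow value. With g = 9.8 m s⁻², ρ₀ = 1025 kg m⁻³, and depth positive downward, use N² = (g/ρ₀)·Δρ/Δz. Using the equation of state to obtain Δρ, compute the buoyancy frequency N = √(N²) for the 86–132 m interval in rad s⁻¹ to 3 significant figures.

ΔT = -7.6 K, ΔS = -1.36 psu (deep − shallow).
Δρ/ρ₀ = −αΔT + βΔS = 1.748 × 10⁻³ − 9.928 × 10⁻⁴ = 7.552 × 10⁻⁴, so Δρ ≈ 0.7741 kg m⁻³.
N² = (g/ρ₀)·Δρ/Δz = g·(Δρ/ρ₀)/Δz = 9.8 × 7.552 × 10⁻⁴ / 46 = 1.6089 × 10⁻⁴ s⁻².
N = √(1.6089 × 10⁻⁴) = 0.012684 rad s⁻¹ ≈ 0.0127 rad s⁻¹.

0.0127 rad s⁻¹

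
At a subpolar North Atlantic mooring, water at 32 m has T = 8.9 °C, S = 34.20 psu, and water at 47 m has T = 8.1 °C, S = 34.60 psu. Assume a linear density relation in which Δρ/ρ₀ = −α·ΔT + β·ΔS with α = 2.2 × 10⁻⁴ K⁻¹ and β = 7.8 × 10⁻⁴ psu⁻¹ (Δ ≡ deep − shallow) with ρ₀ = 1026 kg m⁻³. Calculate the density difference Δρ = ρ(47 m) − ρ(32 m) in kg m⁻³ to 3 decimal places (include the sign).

+0.501 kg m⁻³

ΔT = -0.8 K, ΔS = +0.40 psu (deep − shallow).
Δρ/ρ₀ = −(2.2 × 10⁻⁴)(-0.8) + (7.8 × 10⁻⁴)(+0.40) = 4.88 × 10⁻⁴.
Δρ = 1026 × (4.88 × 10⁻⁴) = +0.501 kg m⁻³.
Positive Δρ: denser below, stable.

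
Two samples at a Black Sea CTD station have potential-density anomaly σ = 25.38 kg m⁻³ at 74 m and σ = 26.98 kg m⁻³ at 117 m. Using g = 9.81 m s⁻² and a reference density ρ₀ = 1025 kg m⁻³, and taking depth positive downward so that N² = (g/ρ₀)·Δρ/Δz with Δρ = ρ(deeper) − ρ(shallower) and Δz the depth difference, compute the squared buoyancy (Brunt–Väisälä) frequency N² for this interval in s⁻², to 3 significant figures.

3.56 × 10⁻⁴ s⁻²

Δρ = 1026.98 − 1025.38 = 1.60 kg m⁻³ over Δz = 117 − 74 = 43 m.
N² = (9.81/1025) × (1.60/43) = 3.5612 × 10⁻⁴ s⁻² ≈ 3.56 × 10⁻⁴ s⁻².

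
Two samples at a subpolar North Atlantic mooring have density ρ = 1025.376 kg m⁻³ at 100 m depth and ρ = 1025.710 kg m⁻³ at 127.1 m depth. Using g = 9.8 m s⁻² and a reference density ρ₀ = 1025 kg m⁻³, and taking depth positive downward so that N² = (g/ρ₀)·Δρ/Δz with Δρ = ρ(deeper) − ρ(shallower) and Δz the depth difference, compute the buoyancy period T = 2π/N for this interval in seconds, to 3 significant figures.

579 s

Δρ = 1025.710 − 1025.376 = 0.334 kg m⁻³ over Δz = 127.1 − 100 = 27.1 m.
N² = (9.8/1025) × (0.334/27.1) = 1.1784 × 10⁻⁴ s⁻².
N = √(1.1784 × 10⁻⁴) = 0.010855 rad s⁻¹, so T = 2π/N = 578.83 s ≈ 579 s.
Since Δρ > 0 the layer is stably stratified.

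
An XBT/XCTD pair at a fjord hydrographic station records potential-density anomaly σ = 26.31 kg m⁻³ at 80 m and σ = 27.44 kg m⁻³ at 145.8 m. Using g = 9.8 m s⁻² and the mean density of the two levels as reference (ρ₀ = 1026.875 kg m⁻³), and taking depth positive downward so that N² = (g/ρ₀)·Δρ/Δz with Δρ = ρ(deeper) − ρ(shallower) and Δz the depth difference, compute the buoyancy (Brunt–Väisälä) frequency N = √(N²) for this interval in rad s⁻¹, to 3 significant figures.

0.0128 rad s⁻¹

Δρ = 1027.44 − 1026.31 = 1.13 kg m⁻³ over Δz = 145.8 − 80 = 65.8 m.
N² = (9.8/1026.875) × (1.13/65.8) = 1.6389 × 10⁻⁴ s⁻².
N = √(1.6389 × 10⁻⁴) = 0.012802 rad s⁻¹ ≈ 0.0128 rad s⁻¹.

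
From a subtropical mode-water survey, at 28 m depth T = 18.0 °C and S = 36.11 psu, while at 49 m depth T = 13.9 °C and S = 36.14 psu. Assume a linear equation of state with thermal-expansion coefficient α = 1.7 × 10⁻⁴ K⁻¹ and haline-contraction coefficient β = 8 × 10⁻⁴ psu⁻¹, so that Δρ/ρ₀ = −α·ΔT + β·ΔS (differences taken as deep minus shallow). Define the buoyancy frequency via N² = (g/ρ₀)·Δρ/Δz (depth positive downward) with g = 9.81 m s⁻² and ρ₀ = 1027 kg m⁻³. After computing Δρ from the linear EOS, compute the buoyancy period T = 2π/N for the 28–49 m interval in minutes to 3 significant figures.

ΔT = -4.1 K, ΔS = +0.03 psu (deep − shallow).
Δρ/ρ₀ = −αΔT + βΔS = 6.97 × 10⁻⁴ + 2.40 × 10⁻⁵ = 7.21 × 10⁻⁴, so Δρ ≈ 0.7405 kg m⁻³.
N² = (g/ρ₀)·Δρ/Δz = g·(Δρ/ρ₀)/Δz = 9.81 × 7.21 × 10⁻⁴ / 21 = 3.3681 × 10⁻⁴ s⁻².
N = √(3.3681 × 10⁻⁴) = 0.018352 rad s⁻¹ → T = 2π/N = 342.37 s = 5.7062 min ≈ 5.71 min.

5.71 min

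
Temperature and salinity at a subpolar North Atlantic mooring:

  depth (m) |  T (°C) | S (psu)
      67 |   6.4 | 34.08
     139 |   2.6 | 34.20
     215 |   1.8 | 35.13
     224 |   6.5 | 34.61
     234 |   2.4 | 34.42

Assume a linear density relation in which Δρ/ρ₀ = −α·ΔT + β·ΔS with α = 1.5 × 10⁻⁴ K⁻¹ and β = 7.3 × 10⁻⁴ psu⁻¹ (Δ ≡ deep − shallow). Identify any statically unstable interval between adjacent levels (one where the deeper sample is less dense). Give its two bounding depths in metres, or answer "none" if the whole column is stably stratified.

Evaluate Δρ/ρ₀ = −αΔT + βΔS across each adjacent pair:
  67–139 m: −αΔT+βΔS = −(1.5 × 10⁻⁴)(-3.8)+(7.3 × 10⁻⁴)(+0.12) = 6.6 × 10⁻⁴ → stable
  139–215 m: −αΔT+βΔS = −(1.5 × 10⁻⁴)(-0.8)+(7.3 × 10⁻⁴)(+0.93) = 8.0 × 10⁻⁴ → stable
  215–224 m: −αΔT+βΔS = −(1.5 × 10⁻⁴)(+4.7)+(7.3 × 10⁻⁴)(-0.52) = -1.1 × 10⁻³ → UNSTABLE
  224–234 m: −αΔT+βΔS = −(1.5 × 10⁻⁴)(-4.1)+(7.3 × 10⁻⁴)(-0.19) = 4.8 × 10⁻⁴ → stable
The 215–224 m interval has Δρ < 0: lighter water underlies denser water.

215–224 m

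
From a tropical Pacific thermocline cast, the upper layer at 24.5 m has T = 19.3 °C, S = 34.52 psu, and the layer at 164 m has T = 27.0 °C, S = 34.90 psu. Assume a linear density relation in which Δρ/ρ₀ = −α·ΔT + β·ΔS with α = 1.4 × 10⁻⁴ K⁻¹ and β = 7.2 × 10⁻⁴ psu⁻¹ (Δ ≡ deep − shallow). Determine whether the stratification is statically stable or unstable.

unstable

ΔT = 27.0 − 19.3 = +7.7 K and ΔS = 34.90 − 34.52 = +0.38 psu (deep − shallow).
−αΔT = -1.078 × 10⁻³; βΔS = 2.736 × 10⁻⁴; sum Δρ/ρ₀ = -8.044 × 10⁻⁴.
Δρ/ρ₀ < 0, so Δρ < 0: deeper water is lighter → statically unstable; the column would overturn.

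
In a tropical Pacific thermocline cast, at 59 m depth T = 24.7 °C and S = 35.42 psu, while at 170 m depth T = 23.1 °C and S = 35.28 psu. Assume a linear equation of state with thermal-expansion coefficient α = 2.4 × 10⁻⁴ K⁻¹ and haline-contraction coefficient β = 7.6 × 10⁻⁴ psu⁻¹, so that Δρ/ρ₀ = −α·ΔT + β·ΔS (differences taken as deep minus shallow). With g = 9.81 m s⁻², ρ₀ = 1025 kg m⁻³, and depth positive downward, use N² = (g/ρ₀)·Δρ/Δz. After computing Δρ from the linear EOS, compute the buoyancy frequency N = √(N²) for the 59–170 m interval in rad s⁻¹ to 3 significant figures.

ΔT = -1.6 K, ΔS = -0.14 psu (deep − shallow).
Δρ/ρ₀ = −αΔT + βΔS = 3.84 × 10⁻⁴ − 1.064 × 10⁻⁴ = 2.776 × 10⁻⁴, so Δρ ≈ 0.2845 kg m⁻³.
N² = (g/ρ₀)·Δρ/Δz = g·(Δρ/ρ₀)/Δz = 9.81 × 2.776 × 10⁻⁴ / 111 = 2.4534 × 10⁻⁵ s⁻².
N = √(2.4534 × 10⁻⁵) = 4.9532 × 10⁻³ rad s⁻¹ ≈ 4.95 × 10⁻³ rad s⁻¹.

4.95 × 10⁻³ rad s⁻¹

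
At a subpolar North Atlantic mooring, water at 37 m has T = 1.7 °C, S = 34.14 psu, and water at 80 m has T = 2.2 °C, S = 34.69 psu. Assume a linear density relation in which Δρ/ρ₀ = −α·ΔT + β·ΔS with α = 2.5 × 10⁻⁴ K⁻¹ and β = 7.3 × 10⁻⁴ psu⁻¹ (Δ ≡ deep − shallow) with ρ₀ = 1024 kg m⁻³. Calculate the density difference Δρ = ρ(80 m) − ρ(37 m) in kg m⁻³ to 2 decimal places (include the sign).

ΔT = +0.5 K, ΔS = +0.55 psu (deep − shallow).
Δρ/ρ₀ = −(2.5 × 10⁻⁴)(+0.5) + (7.3 × 10⁻⁴)(+0.55) = 2.765 × 10⁻⁴.
Δρ = 1024 × (2.765 × 10⁻⁴) = +0.28 kg m⁻³.
Positive Δρ: denser below, stable.

+0.28 kg m⁻³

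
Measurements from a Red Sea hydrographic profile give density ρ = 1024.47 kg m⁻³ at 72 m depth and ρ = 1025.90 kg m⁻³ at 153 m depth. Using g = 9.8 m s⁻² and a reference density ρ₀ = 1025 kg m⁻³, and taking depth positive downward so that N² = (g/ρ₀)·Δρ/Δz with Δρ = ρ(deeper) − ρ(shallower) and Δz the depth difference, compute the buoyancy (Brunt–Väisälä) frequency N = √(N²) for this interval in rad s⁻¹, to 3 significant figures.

Δρ = 1025.90 − 1024.47 = 1.43 kg m⁻³ over Δz = 153 − 72 = 81 m.
N² = (9.8/1025) × (1.43/81) = 1.6879 × 10⁻⁴ s⁻².
N = √(1.6879 × 10⁻⁴) = 0.012992 rad s⁻¹ ≈ 0.0130 rad s⁻¹.

0.0130 rad s⁻¹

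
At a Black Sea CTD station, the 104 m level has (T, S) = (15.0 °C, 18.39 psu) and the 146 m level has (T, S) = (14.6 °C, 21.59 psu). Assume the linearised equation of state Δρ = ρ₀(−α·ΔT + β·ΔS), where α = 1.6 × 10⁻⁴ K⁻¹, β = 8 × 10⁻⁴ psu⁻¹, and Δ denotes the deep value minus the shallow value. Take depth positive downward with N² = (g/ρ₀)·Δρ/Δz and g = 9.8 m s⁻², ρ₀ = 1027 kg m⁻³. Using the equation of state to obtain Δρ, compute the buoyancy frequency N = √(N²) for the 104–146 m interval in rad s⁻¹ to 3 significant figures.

0.0247 rad s⁻¹

ΔT = -0.4 K, ΔS = +3.20 psu (deep − shallow).
Δρ/ρ₀ = −αΔT + βΔS = 6.40 × 10⁻⁵ + 2.56 × 10⁻³ = 2.624 × 10⁻³, so Δρ ≈ 2.695 kg m⁻³.
N² = (g/ρ₀)·Δρ/Δz = g·(Δρ/ρ₀)/Δz = 9.8 × 2.624 × 10⁻³ / 42 = 6.1227 × 10⁻⁴ s⁻².
N = √(6.1227 × 10⁻⁴) = 0.024744 rad s⁻¹ ≈ 0.0247 rad s⁻¹.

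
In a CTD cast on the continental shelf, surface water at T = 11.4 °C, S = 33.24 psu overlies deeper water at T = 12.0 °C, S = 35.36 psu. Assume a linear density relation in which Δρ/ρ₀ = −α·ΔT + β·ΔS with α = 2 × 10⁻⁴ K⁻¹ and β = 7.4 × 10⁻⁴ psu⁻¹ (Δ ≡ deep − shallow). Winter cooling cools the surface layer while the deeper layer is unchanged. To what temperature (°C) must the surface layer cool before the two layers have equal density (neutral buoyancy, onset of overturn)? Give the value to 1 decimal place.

4.2 °C

Neutral buoyancy requires Δρ = 0, i.e. −α(T_deep − T_surf′) + β(S_deep − S_surf) = 0.
T_surf′ = T_deep − (β/α)·ΔS = 12.0 − (7.4 × 10⁻⁴/2 × 10⁻⁴)·(+2.12) = 4.156 °C.
Cooling required: 11.4 − (4.156) = 7.244 °C.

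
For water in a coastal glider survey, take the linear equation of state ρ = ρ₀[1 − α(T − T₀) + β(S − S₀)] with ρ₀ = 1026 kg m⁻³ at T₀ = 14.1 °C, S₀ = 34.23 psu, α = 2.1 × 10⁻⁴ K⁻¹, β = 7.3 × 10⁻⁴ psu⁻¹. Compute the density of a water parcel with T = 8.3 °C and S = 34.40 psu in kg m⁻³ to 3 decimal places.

T − T₀ = -5.8 K, S − S₀ = +0.17 psu.
Bracket = 1 − α·(-5.8) + β·(+0.17) = 1 + (1.3421 × 10⁻³) = 1.0013421.
ρ = 1026 × 1.0013421 = 1027.377 kg m⁻³.

1027.377 kg m⁻³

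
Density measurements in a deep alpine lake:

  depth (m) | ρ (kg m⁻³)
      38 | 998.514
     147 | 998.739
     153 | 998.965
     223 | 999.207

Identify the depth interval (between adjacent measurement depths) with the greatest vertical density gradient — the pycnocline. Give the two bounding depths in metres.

147–153 m

Compute the density gradient over each adjacent pair:
  38–147 m: Δρ/Δz = 0.225/109 = 2.1 × 10⁻³ kg m⁻⁴
  147–153 m: Δρ/Δz = 0.226/6 = 0.038 kg m⁻⁴
  153–223 m: Δρ/Δz = 0.242/70 = 3.5 × 10⁻³ kg m⁻⁴
The largest gradient is in the 147–153 m interval — the pycnocline.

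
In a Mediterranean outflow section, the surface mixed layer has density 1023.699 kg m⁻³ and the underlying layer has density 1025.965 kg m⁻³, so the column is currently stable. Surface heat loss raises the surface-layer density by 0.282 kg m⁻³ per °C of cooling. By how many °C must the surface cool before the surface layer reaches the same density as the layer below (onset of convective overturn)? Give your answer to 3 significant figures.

8.04 °C

Density deficit of the surface layer: 1025.965 − 1023.699 = 2.266 kg m⁻³.
Required change = 2.266 / 0.282 = 8.04 °C.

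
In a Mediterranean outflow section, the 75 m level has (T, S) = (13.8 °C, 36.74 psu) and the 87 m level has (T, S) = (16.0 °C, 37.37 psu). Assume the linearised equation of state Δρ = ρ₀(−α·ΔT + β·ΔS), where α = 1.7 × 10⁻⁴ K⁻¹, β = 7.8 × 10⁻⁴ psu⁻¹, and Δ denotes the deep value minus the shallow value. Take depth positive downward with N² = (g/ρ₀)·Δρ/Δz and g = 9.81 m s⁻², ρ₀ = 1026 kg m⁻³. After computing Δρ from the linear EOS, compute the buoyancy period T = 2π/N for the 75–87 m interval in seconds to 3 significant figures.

641 s

ΔT = +2.2 K, ΔS = +0.63 psu (deep − shallow).
Δρ/ρ₀ = −αΔT + βΔS = -3.74 × 10⁻⁴ + 4.914 × 10⁻⁴ = 1.174 × 10⁻⁴, so Δρ ≈ 0.1205 kg m⁻³.
N² = (g/ρ₀)·Δρ/Δz = g·(Δρ/ρ₀)/Δz = 9.81 × 1.174 × 10⁻⁴ / 12 = 9.5974 × 10⁻⁵ s⁻².
N = √(9.5974 × 10⁻⁵) = 9.7966 × 10⁻³ rad s⁻¹ → T = 2π/N = 641.36 s ≈ 641 s.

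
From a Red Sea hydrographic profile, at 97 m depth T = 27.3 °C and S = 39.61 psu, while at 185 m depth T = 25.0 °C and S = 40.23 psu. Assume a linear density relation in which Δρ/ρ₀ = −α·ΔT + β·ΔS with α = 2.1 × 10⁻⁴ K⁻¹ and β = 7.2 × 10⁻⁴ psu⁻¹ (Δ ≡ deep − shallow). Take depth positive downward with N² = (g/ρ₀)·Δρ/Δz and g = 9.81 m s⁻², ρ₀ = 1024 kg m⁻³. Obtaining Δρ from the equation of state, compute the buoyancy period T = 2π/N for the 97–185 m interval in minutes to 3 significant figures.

10.3 min

ΔT = -2.3 K, ΔS = +0.62 psu (deep − shallow).
Δρ/ρ₀ = −αΔT + βΔS = 4.83 × 10⁻⁴ + 4.464 × 10⁻⁴ = 9.294 × 10⁻⁴, so Δρ ≈ 0.9517 kg m⁻³.
N² = (g/ρ₀)·Δρ/Δz = g·(Δρ/ρ₀)/Δz = 9.81 × 9.294 × 10⁻⁴ / 88 = 1.0361 × 10⁻⁴ s⁻².
N = √(1.0361 × 10⁻⁴) = 0.010179 rad s⁻¹ → T = 2π/N = 617.27 s = 10.288 min ≈ 10.3 min.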